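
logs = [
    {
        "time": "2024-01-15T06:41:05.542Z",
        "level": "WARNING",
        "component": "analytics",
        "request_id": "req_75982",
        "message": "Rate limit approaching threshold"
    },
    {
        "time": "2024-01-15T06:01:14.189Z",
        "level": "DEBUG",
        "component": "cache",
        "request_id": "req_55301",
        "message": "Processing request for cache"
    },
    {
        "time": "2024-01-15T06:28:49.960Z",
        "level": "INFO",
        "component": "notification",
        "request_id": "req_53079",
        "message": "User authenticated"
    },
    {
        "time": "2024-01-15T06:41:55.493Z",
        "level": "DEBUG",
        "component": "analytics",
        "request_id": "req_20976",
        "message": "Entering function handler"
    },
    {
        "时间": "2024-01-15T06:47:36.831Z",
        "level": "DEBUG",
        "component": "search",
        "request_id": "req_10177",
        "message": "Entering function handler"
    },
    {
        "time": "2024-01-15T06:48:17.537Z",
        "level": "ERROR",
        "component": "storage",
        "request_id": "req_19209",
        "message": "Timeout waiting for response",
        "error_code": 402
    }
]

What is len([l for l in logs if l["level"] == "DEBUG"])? 3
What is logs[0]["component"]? "analytics"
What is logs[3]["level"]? "DEBUG"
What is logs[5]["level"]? "ERROR"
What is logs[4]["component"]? "search"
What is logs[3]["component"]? "analytics"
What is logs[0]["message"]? "Rate limit approaching threshold"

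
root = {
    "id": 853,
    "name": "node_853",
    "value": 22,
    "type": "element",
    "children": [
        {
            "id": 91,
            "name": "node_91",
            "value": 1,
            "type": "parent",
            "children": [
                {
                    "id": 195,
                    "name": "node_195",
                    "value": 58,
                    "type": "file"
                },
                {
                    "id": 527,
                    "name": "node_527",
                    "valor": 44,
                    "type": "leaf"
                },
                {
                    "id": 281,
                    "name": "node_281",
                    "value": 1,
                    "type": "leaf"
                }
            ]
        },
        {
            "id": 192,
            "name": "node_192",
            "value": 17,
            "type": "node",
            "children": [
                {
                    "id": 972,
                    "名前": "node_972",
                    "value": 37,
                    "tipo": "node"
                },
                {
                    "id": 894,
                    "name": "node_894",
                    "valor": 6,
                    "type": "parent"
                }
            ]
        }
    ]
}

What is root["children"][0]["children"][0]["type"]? "file"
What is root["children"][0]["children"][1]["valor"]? 44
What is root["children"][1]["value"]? 17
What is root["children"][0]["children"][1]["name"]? "node_527"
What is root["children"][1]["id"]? 192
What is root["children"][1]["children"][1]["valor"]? 6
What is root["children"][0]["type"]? "parent"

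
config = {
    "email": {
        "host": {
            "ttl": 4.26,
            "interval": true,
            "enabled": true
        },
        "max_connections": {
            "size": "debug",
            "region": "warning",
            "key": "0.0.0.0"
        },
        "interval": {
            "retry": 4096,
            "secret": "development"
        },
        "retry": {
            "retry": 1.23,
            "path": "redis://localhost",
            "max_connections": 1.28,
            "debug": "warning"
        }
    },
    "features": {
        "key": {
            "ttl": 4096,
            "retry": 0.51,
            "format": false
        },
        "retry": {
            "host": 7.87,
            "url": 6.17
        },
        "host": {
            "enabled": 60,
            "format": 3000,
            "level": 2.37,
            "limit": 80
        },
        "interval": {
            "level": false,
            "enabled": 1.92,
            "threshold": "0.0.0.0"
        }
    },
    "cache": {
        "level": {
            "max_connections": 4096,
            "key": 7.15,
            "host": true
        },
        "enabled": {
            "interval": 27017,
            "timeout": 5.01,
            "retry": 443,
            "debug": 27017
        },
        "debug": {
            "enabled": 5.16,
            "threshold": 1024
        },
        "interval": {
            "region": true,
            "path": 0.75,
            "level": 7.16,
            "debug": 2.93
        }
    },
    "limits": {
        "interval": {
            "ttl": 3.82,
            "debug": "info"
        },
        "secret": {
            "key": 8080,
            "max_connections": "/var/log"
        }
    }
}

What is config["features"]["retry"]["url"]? 6.17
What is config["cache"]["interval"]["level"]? 7.16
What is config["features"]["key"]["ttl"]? 4096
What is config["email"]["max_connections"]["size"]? "debug"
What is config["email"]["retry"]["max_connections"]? 1.28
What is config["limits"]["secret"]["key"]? 8080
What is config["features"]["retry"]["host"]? 7.87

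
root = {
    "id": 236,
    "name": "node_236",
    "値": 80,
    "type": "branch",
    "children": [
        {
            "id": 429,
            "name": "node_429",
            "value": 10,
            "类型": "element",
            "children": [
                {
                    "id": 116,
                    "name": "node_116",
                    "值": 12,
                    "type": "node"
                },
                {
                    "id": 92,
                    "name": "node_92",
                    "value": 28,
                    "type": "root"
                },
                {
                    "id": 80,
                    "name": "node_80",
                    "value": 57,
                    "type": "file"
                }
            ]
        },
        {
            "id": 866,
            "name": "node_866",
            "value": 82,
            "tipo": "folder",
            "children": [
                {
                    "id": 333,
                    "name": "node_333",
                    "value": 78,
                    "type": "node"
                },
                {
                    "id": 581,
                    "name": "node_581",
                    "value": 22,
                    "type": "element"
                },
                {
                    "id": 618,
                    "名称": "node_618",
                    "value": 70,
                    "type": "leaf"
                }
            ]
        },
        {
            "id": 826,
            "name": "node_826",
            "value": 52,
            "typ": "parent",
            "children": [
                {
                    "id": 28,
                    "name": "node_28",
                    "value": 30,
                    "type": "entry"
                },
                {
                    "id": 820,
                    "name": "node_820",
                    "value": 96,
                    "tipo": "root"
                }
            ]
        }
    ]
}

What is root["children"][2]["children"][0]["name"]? "node_28"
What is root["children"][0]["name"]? "node_429"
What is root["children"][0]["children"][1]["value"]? 28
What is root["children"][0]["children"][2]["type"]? "file"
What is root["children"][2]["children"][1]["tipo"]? "root"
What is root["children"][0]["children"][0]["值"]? 12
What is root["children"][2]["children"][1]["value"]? 96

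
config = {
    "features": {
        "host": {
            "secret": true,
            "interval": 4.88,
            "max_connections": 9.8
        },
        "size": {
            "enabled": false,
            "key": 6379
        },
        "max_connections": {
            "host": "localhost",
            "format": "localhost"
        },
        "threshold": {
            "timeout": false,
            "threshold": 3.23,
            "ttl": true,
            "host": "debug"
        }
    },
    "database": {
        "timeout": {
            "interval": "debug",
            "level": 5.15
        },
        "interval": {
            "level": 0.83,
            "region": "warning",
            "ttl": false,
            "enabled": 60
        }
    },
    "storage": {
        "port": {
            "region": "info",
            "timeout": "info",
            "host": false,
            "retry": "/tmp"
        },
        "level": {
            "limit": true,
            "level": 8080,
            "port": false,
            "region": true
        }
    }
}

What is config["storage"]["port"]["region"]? "info"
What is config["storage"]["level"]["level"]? 8080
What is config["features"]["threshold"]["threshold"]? 3.23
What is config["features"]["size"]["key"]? 6379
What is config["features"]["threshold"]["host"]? "debug"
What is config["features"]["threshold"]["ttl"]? True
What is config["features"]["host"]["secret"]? True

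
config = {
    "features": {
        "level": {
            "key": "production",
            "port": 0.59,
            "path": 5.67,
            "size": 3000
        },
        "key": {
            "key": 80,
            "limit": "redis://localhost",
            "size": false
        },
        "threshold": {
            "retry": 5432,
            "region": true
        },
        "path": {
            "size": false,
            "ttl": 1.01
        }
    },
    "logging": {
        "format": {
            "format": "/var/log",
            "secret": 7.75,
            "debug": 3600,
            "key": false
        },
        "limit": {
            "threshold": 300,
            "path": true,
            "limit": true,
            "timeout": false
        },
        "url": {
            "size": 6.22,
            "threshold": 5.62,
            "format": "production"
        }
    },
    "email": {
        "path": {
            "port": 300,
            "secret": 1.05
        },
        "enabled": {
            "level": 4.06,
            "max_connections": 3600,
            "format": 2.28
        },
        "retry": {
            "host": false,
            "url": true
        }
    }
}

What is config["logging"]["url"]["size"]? 6.22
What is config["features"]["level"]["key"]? "production"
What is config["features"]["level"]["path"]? 5.67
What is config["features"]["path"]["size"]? False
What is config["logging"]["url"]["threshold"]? 5.62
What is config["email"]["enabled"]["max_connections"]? 3600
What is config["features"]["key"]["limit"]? "redis://localhost"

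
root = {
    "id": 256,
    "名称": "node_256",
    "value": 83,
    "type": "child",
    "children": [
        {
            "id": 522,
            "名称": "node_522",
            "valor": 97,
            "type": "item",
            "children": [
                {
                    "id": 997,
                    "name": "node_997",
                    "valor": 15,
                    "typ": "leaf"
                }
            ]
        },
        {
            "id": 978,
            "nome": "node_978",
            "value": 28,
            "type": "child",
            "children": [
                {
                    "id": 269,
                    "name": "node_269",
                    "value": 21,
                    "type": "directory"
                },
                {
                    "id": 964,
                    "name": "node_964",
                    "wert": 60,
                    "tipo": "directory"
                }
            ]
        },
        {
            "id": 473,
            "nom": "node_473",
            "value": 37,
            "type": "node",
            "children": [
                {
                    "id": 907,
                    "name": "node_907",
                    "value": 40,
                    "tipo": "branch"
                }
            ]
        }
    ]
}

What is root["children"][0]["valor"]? 97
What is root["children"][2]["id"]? 473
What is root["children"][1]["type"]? "child"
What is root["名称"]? "node_256"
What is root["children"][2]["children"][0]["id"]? 907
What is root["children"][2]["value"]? 37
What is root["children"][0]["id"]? 522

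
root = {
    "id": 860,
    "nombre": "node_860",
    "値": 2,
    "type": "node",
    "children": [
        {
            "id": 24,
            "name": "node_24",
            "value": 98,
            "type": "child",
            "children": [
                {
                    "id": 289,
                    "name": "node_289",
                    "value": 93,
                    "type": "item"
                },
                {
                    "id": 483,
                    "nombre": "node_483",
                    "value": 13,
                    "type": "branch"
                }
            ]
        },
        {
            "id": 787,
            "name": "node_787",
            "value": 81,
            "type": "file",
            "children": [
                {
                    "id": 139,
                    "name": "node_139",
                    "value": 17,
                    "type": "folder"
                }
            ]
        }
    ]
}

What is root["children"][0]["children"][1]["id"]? 483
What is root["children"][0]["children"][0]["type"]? "item"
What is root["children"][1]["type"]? "file"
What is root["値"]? 2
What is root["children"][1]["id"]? 787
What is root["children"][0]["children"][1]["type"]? "branch"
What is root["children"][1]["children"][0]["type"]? "folder"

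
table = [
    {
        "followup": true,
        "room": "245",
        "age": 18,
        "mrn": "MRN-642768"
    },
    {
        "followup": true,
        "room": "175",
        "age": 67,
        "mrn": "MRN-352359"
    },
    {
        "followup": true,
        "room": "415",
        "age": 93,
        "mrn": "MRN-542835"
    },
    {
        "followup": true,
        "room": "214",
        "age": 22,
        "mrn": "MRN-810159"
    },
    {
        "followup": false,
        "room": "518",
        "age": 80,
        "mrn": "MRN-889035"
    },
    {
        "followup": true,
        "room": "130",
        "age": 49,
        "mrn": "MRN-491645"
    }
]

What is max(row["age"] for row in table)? 93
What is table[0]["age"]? 18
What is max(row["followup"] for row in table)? True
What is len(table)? 6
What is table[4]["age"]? 80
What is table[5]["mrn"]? "MRN-491645"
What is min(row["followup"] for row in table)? False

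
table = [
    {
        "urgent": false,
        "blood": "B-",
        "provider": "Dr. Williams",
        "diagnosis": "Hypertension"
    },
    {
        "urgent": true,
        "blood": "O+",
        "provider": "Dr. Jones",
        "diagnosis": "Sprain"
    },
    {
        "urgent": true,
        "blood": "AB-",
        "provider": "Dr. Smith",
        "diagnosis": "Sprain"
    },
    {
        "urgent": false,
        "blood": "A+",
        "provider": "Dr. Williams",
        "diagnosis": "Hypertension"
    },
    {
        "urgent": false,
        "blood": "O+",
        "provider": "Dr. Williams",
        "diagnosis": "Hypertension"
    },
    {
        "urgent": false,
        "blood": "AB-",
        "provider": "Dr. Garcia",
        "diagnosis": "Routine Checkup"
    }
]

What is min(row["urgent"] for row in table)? False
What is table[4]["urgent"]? False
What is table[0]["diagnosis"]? "Hypertension"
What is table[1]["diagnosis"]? "Sprain"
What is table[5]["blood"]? "AB-"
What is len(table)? 6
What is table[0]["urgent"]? False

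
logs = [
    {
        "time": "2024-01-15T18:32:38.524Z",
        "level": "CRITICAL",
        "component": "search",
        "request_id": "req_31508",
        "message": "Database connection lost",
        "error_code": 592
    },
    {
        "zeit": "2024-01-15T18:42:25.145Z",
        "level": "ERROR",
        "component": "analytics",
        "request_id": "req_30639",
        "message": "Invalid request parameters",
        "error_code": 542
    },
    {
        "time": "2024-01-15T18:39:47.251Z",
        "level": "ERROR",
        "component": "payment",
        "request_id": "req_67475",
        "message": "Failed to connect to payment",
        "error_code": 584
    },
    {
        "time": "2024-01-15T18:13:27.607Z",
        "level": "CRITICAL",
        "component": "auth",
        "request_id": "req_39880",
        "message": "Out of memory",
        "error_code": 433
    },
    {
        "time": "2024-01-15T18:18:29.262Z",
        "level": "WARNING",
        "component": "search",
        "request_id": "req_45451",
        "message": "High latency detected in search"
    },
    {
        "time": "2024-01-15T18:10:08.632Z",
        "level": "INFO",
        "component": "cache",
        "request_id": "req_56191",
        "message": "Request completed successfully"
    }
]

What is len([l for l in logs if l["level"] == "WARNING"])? 1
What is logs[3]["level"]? "CRITICAL"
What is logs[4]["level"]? "WARNING"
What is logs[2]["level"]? "ERROR"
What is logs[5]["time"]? "2024-01-15T18:10:08.632Z"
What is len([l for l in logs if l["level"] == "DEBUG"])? 0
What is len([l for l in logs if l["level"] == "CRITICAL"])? 2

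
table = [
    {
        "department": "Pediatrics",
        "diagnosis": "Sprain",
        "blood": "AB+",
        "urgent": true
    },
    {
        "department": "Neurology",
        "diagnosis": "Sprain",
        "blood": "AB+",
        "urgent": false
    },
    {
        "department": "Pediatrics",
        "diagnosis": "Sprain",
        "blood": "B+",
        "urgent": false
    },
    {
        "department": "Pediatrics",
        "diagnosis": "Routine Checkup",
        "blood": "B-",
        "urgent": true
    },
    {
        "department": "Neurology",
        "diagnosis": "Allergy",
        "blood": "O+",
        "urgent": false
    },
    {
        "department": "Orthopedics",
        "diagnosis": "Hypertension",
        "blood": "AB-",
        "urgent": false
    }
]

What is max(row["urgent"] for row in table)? True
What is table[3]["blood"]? "B-"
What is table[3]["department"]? "Pediatrics"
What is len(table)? 6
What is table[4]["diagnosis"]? "Allergy"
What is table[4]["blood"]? "O+"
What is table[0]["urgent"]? True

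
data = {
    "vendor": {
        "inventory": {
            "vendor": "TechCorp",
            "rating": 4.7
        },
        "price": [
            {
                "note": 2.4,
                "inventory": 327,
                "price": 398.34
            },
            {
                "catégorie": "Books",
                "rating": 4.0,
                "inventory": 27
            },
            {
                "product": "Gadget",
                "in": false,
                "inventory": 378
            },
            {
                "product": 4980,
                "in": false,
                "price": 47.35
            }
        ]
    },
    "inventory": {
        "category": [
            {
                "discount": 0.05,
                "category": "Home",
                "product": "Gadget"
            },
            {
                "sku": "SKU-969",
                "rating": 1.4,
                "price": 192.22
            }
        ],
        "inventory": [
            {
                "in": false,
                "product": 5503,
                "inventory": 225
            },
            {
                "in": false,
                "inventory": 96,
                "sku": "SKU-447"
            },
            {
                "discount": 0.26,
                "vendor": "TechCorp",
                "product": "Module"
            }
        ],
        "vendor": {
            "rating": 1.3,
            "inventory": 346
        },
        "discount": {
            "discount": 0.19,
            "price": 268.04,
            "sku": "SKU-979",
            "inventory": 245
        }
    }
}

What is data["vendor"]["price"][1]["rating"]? 4.0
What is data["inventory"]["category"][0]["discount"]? 0.05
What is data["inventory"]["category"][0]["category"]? "Home"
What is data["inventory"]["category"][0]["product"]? "Gadget"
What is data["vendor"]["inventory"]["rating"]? 4.7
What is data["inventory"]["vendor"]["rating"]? 1.3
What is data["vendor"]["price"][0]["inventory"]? 327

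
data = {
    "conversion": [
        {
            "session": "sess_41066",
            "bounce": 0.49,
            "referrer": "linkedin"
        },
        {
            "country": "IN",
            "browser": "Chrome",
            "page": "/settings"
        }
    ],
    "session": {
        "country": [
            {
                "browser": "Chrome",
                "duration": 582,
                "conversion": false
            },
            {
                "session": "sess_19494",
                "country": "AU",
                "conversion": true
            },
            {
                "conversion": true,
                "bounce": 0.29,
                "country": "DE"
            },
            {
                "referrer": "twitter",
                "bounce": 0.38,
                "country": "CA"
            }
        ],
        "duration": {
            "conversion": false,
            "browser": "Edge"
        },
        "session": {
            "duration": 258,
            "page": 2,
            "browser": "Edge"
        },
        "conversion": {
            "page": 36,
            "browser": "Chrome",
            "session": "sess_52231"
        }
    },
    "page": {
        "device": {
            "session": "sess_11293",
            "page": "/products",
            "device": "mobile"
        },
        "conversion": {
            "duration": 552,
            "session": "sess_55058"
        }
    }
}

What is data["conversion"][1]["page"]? "/settings"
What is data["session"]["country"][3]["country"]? "CA"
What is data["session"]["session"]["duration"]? 258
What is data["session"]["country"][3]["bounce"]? 0.38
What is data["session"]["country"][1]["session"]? "sess_19494"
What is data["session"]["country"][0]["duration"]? 582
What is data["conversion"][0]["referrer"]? "linkedin"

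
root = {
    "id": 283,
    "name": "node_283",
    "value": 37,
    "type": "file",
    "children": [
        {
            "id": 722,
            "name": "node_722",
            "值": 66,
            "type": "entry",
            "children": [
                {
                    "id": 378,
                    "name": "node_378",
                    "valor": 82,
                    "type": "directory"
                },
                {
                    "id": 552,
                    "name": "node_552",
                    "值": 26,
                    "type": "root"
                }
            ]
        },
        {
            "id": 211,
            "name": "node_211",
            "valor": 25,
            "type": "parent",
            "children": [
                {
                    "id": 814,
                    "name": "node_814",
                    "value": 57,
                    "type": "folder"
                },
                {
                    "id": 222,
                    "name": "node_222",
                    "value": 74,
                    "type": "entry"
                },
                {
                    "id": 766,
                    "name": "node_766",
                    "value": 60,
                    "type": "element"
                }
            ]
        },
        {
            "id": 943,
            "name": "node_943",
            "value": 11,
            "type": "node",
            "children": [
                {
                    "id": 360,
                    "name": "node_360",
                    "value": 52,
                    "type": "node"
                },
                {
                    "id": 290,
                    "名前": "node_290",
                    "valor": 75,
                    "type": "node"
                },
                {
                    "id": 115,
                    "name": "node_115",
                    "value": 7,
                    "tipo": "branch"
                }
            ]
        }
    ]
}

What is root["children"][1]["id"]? 211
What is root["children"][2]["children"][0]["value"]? 52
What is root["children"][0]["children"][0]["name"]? "node_378"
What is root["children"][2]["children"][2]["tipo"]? "branch"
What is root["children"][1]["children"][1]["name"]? "node_222"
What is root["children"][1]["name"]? "node_211"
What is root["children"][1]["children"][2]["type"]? "element"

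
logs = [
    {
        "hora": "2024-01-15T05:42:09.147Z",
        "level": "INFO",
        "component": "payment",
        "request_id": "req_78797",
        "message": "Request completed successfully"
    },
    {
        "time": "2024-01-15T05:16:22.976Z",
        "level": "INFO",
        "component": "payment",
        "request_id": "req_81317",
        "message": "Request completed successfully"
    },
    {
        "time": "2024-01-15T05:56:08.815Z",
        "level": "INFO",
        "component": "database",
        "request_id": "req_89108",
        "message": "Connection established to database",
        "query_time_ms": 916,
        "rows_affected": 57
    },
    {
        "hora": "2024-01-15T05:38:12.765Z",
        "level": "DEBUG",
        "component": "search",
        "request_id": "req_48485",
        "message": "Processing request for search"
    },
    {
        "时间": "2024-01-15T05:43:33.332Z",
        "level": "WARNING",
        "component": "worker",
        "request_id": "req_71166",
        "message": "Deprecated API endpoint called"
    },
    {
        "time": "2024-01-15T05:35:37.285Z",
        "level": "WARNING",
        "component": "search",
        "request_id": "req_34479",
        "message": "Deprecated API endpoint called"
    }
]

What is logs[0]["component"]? "payment"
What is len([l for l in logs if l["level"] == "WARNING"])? 2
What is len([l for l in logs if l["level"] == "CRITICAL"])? 0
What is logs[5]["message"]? "Deprecated API endpoint called"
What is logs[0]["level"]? "INFO"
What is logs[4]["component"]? "worker"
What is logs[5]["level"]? "WARNING"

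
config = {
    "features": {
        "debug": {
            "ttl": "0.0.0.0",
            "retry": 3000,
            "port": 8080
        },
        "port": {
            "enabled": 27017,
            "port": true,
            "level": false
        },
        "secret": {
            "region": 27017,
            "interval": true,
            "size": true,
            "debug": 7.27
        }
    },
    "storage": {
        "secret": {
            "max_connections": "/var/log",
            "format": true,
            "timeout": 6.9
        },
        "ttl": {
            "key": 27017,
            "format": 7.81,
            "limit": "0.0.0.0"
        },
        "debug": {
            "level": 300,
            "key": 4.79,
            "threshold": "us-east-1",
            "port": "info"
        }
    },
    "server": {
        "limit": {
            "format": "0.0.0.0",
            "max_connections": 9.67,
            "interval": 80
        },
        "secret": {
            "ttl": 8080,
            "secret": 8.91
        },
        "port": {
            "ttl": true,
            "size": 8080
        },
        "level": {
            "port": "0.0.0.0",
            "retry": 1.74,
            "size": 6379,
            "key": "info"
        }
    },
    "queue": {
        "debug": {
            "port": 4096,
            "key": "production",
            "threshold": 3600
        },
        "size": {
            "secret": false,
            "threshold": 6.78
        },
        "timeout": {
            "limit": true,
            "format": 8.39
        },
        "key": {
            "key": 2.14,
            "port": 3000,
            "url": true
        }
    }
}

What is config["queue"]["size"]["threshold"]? 6.78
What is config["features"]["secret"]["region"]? 27017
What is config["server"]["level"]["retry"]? 1.74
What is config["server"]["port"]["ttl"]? True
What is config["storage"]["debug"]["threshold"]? "us-east-1"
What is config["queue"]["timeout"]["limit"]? True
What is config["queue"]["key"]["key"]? 2.14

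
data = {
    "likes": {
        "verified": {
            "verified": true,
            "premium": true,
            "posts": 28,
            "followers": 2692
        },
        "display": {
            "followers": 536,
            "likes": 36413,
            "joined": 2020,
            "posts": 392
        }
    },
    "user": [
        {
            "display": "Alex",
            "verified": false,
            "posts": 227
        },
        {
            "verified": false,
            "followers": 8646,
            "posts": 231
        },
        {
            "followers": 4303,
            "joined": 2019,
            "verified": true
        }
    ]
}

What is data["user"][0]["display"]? "Alex"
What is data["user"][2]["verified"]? True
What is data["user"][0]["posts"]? 227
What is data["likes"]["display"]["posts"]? 392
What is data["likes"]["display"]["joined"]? 2020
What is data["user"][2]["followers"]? 4303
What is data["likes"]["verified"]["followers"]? 2692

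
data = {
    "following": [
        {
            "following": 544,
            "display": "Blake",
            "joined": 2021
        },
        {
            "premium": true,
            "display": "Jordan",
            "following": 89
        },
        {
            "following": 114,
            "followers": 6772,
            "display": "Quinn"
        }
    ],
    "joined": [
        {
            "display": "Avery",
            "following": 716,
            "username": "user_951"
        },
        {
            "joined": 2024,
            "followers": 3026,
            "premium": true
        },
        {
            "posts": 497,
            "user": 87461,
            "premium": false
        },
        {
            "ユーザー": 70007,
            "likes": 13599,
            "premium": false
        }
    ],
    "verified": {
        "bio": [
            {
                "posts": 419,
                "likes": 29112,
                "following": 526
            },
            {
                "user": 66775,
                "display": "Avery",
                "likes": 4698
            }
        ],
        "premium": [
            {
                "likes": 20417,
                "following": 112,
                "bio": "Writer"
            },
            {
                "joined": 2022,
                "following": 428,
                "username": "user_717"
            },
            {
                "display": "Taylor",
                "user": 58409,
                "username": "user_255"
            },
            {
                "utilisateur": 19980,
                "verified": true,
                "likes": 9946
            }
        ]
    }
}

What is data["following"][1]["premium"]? True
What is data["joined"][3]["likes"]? 13599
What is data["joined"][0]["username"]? "user_951"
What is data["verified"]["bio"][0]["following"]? 526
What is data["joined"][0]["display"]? "Avery"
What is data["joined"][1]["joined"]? 2024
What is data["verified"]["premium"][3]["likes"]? 9946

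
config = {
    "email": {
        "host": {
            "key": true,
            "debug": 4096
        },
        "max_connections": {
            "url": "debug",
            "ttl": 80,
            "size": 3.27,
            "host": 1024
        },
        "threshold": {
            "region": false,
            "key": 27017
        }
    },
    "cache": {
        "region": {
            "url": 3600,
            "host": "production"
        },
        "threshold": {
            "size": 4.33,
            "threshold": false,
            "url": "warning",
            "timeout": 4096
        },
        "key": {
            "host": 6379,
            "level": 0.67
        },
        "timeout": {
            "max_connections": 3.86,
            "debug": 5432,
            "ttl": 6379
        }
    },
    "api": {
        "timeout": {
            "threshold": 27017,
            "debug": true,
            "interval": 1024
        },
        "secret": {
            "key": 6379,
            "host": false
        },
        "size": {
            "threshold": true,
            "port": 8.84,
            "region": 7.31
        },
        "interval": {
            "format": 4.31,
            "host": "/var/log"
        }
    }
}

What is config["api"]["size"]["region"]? 7.31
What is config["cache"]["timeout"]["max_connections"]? 3.86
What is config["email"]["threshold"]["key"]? 27017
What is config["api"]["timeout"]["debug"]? True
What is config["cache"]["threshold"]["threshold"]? False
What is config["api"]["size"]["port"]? 8.84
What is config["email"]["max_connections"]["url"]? "debug"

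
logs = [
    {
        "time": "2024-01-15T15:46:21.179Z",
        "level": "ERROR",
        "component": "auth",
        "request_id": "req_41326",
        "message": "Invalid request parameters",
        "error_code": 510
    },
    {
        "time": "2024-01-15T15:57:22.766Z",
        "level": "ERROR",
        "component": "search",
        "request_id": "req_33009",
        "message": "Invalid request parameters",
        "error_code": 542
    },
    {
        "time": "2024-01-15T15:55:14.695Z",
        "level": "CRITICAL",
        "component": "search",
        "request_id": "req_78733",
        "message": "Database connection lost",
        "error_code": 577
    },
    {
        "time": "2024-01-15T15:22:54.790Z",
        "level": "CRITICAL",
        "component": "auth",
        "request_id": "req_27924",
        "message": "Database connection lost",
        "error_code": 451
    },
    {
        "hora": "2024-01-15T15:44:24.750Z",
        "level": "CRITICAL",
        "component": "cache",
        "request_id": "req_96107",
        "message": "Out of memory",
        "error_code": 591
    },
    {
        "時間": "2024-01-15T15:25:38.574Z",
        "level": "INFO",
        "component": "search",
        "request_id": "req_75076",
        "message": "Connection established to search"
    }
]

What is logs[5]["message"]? "Connection established to search"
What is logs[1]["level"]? "ERROR"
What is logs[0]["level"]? "ERROR"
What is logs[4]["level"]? "CRITICAL"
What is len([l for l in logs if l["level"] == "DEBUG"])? 0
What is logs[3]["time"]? "2024-01-15T15:22:54.790Z"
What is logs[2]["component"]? "search"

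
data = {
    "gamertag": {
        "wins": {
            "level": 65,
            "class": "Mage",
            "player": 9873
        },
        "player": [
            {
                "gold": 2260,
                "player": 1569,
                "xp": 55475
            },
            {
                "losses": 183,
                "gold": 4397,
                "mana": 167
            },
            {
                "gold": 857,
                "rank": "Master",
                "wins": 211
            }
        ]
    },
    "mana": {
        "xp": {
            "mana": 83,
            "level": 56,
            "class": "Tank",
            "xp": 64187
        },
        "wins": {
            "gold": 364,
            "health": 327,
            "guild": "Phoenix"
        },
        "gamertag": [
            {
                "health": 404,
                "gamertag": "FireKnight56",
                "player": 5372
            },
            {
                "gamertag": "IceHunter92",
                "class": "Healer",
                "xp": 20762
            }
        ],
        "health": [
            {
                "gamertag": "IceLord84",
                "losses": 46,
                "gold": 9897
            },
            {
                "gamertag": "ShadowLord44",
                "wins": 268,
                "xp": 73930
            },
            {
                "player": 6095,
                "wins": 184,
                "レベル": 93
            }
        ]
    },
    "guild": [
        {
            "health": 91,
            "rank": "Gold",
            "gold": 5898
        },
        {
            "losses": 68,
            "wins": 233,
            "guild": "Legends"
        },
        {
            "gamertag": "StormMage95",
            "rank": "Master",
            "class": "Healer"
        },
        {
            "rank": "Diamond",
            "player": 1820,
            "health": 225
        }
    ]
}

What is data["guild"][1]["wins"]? 233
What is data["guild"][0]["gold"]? 5898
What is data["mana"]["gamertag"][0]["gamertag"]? "FireKnight56"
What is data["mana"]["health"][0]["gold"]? 9897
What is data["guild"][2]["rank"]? "Master"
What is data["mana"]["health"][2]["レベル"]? 93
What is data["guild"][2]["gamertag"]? "StormMage95"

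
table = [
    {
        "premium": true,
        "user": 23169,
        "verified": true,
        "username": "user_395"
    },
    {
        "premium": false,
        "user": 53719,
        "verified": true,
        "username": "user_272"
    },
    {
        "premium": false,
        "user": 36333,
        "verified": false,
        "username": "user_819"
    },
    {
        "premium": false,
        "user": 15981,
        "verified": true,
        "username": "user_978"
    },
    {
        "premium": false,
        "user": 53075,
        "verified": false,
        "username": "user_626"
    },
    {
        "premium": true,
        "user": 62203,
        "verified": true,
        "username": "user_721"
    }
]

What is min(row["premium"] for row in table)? False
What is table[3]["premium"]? False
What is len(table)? 6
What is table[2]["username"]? "user_819"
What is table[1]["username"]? "user_272"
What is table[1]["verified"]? True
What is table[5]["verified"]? True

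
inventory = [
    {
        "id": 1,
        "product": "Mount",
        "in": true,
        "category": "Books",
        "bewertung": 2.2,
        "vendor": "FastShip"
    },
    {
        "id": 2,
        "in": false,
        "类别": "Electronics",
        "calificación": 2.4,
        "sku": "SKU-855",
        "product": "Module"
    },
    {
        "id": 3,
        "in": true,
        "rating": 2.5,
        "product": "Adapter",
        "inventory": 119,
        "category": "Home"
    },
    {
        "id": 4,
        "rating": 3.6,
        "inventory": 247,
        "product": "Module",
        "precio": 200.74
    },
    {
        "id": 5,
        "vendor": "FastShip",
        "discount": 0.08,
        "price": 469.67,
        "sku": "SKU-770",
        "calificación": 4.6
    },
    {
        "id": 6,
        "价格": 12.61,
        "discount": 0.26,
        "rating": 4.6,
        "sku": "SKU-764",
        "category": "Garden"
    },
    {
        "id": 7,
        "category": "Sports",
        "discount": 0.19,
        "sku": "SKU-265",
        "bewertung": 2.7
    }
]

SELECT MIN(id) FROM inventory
1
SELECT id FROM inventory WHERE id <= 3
[1, 2, 3]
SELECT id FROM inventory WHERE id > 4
[5, 6, 7]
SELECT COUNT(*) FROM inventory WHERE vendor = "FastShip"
2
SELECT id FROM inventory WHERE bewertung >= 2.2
[1, 7]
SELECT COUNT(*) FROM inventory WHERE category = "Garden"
1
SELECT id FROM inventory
[1, 2, 3, 4, 5, 6, 7]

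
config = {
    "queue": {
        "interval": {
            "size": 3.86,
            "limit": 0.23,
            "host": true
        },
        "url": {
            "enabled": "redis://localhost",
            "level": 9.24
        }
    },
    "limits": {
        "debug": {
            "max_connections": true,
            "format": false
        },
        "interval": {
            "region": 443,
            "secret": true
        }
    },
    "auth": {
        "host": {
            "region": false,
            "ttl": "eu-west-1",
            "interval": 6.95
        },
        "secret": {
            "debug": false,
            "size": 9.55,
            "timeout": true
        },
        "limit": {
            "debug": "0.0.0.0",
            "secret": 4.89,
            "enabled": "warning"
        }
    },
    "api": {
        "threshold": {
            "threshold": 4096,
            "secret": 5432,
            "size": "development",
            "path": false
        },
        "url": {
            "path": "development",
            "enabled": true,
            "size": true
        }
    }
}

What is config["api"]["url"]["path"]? "development"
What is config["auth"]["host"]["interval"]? 6.95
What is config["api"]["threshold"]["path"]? False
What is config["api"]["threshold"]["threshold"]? 4096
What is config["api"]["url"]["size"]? True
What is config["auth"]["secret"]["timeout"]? True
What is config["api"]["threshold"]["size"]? "development"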